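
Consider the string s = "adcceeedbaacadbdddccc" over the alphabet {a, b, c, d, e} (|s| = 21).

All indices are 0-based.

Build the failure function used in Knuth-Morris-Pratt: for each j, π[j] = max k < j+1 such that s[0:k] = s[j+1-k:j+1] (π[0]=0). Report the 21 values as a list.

π[0] = 0
j=1 s[j]='d': π[1]=0 (border '')
j=2 s[j]='c': π[2]=0 (border '')
j=3 s[j]='c': π[3]=0 (border '')
j=4 s[j]='e': π[4]=0 (border '')
j=5 s[j]='e': π[5]=0 (border '')
j=6 s[j]='e': π[6]=0 (border '')
j=7 s[j]='d': π[7]=0 (border '')
j=8 s[j]='b': π[8]=0 (border '')
j=9 s[j]='a': π[9]=1 (border 'a')
j=10 s[j]='a': k: 1→0; π[10]=1 (border 'a')
j=11 s[j]='c': k: 1→0; π[11]=0 (border '')
j=12 s[j]='a': π[12]=1 (border 'a')
j=13 s[j]='d': π[13]=2 (border 'ad')
j=14 s[j]='b': k: 2→0; π[14]=0 (border '')
j=15 s[j]='d': π[15]=0 (border '')
j=16 s[j]='d': π[16]=0 (border '')
j=17 s[j]='d': π[17]=0 (border '')
j=18 s[j]='c': π[18]=0 (border '')
j=19 s[j]='c': π[19]=0 (border '')
j=20 s[j]='c': π[20]=0 (border '')

[0, 0, 0, 0, 0, 0, 0, 0, 0, 1, 1, 0, 1, 2, 0, 0, 0, 0, 0, 0, 0]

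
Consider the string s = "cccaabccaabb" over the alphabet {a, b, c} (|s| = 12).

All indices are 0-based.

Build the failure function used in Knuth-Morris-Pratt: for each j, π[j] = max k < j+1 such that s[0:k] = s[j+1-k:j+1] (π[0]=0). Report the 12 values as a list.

π[0] = 0
j=1 s[j]='c': π[1]=1 (border 'c')
j=2 s[j]='c': π[2]=2 (border 'cc')
j=3 s[j]='a': k: 2→1→0; π[3]=0 (border '')
j=4 s[j]='a': π[4]=0 (border '')
j=5 s[j]='b': π[5]=0 (border '')
j=6 s[j]='c': π[6]=1 (border 'c')
j=7 s[j]='c': π[7]=2 (border 'cc')
j=8 s[j]='a': k: 2→1→0; π[8]=0 (border '')
j=9 s[j]='a': π[9]=0 (border '')
j=10 s[j]='b': π[10]=0 (border '')
j=11 s[j]='b': π[11]=0 (border '')

[0, 1, 2, 0, 0, 0, 1, 2, 0, 0, 0, 0]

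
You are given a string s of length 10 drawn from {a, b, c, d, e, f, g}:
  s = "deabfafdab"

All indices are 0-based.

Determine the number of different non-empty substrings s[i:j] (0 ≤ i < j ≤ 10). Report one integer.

sorted suffixes:
  #0 SA[0]=8  'ab'
  #1 SA[1]=2  'abfafdab'
  #2 SA[2]=5  'afdab'
  #3 SA[3]=9  'b'
  #4 SA[4]=3  'bfafdab'
  #5 SA[5]=7  'dab'
  #6 SA[6]=0  'deabfafdab'
  #7 SA[7]=1  'eabfafdab'
  #8 SA[8]=4  'fafdab'
  #9 SA[9]=6  'fdab'

SA = [8, 2, 5, 9, 3, 7, 0, 1, 4, 6]
rank  pair      lcp
   1  s[8:],s[2:]  2  'ab'
   2  s[2:],s[5:]  1  'a'
   3  s[5:],s[9:]  0  ''
   4  s[9:],s[3:]  1  'b'
   5  s[3:],s[7:]  0  ''
   6  s[7:],s[0:]  1  'd'
   7  s[0:],s[1:]  0  ''
   8  s[1:],s[4:]  0  ''
   9  s[4:],s[6:]  1  'f'

n(n+1)/2 = 10·11/2 = 55
Σ LCP = 0 + 2 + 1 + 0 + 1 + 0 + 1 + 0 + 0 + 1 = 6
distinct = 55 − 6 = 49

49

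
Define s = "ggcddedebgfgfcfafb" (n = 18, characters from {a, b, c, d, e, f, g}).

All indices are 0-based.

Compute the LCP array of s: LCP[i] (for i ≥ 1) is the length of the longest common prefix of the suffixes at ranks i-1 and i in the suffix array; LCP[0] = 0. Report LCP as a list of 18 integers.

rank→(start, suffix):
  0 → (15, 'afb')
  1 → (17, 'b')
  2 → (8, 'bgfgfcfafb')
  3 → (2, 'cddedebgfgfcfafb')
  4 → (13, 'cfafb')
  5 → (3, 'ddedebgfgfcfafb')
  6 → (6, 'debgfgfcfafb')
  7 → (4, 'dedebgfgfcfafb')
  8 → (7, 'ebgfgfcfafb')
  9 → (5, 'edebgfgfcfafb')
  10 → (14, 'fafb')
  11 → (16, 'fb')
  12 → (12, 'fcfafb')
  13 → (10, 'fgfcfafb')
  14 → (1, 'gcddedebgfgfcfafb')
  15 → (11, 'gfcfafb')
  16 → (9, 'gfgfcfafb')
  17 → (0, 'ggcddedebgfgfcfafb')

SA = [15, 17, 8, 2, 13, 3, 6, 4, 7, 5, 14, 16, 12, 10, 1, 11, 9, 0]
rank  pair      lcp
   1  s[15:],s[17:]  0  ''
   2  s[17:],s[8:]  1  'b'
   3  s[8:],s[2:]  0  ''
   4  s[2:],s[13:]  1  'c'
   5  s[13:],s[3:]  0  ''
   6  s[3:],s[6:]  1  'd'
   7  s[6:],s[4:]  2  'de'
   8  s[4:],s[7:]  0  ''
   9  s[7:],s[5:]  1  'e'
  10  s[5:],s[14:]  0  ''
  11  s[14:],s[16:]  1  'f'
  12  s[16:],s[12:]  1  'f'
  13  s[12:],s[10:]  1  'f'
  14  s[10:],s[1:]  0  ''
  15  s[1:],s[11:]  1  'g'
  16  s[11:],s[9:]  2  'gf'
  17  s[9:],s[0:]  1  'g'

[0, 0, 1, 0, 1, 0, 1, 2, 0, 1, 0, 1, 1, 1, 0, 1, 2, 1]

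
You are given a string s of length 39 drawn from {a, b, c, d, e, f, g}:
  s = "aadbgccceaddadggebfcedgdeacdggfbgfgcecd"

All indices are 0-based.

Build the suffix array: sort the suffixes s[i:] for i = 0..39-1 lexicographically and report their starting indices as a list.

sorted suffixes:
  #0 SA[0]=0  'aadbgccceaddadggebfcedgdeacdggfbgfgcecd'
  #1 SA[1]=25  'acdggfbgfgcecd'
  #2 SA[2]=1  'adbgccceaddadggebfcedgdeacdggfbgfgcecd'
  #3 SA[3]=9  'addadggebfcedgdeacdggfbgfgcecd'
  #4 SA[4]=12  'adggebfcedgdeacdggfbgfgcecd'
  #5 SA[5]=17  'bfcedgdeacdggfbgfgcecd'
  #6 SA[6]=3  'bgccceaddadggebfcedgdeacdggfbgfgcecd'
  #7 SA[7]=31  'bgfgcecd'
  #8 SA[8]=5  'ccceaddadggebfcedgdeacdggfbgfgcecd'
  #9 SA[9]=6  'cceaddadggebfcedgdeacdggfbgfgcecd'
  #10 SA[10]=37  'cd'
  #11 SA[11]=26  'cdggfbgfgcecd'
  #12 SA[12]=7  'ceaddadggebfcedgdeacdggfbgfgcecd'
  #13 SA[13]=35  'cecd'
  #14 SA[14]=19  'cedgdeacdggfbgfgcecd'
  #15 SA[15]=38  'd'
  #16 SA[16]=11  'dadggebfcedgdeacdggfbgfgcecd'
  #17 SA[17]=2  'dbgccceaddadggebfcedgdeacdggfbgfgcecd'
  #18 SA[18]=10  'ddadggebfcedgdeacdggfbgfgcecd'
  #19 SA[19]=23  'deacdggfbgfgcecd'
  #20 SA[20]=21  'dgdeacdggfbgfgcecd'
  #21 SA[21]=13  'dggebfcedgdeacdggfbgfgcecd'
  #22 SA[22]=27  'dggfbgfgcecd'
  #23 SA[23]=24  'eacdggfbgfgcecd'
  #24 SA[24]=8  'eaddadggebfcedgdeacdggfbgfgcecd'
  #25 SA[25]=16  'ebfcedgdeacdggfbgfgcecd'
  #26 SA[26]=36  'ecd'
  #27 SA[27]=20  'edgdeacdggfbgfgcecd'
  #28 SA[28]=30  'fbgfgcecd'
  #29 SA[29]=18  'fcedgdeacdggfbgfgcecd'
  #30 SA[30]=33  'fgcecd'
  #31 SA[31]=4  'gccceaddadggebfcedgdeacdggfbgfgcecd'
  #32 SA[32]=34  'gcecd'
  #33 SA[33]=22  'gdeacdggfbgfgcecd'
  #34 SA[34]=15  'gebfcedgdeacdggfbgfgcecd'
  #35 SA[35]=29  'gfbgfgcecd'
  #36 SA[36]=32  'gfgcecd'
  #37 SA[37]=14  'ggebfcedgdeacdggfbgfgcecd'
  #38 SA[38]=28  'ggfbgfgcecd'

[0, 25, 1, 9, 12, 17, 3, 31, 5, 6, 37, 26, 7, 35, 19, 38, 11, 2, 10, 23, 21, 13, 27, 24, 8, 16, 36, 20, 30, 18, 33, 4, 34, 22, 15, 29, 32, 14, 28]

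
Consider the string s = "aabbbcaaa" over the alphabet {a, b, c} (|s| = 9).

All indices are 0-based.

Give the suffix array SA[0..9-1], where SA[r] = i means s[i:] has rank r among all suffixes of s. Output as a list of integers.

[8, 7, 6, 0, 1, 2, 3, 4, 5]

rank→(start, suffix):
  0 → (8, 'a')
  1 → (7, 'aa')
  2 → (6, 'aaa')
  3 → (0, 'aabbbcaaa')
  4 → (1, 'abbbcaaa')
  5 → (2, 'bbbcaaa')
  6 → (3, 'bbcaaa')
  7 → (4, 'bcaaa')
  8 → (5, 'caaa')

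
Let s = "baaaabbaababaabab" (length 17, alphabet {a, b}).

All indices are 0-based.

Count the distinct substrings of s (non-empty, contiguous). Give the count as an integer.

112

rank | idx | suffix
   0 |   1 | aaaabbaababaabab
   1 |   2 | aaabbaababaabab
   2 |  12 | aabab
   3 |   7 | aababaabab
   4 |   3 | aabbaababaabab
   5 |  15 | ab
   6 |  10 | abaabab
   7 |  13 | abab
   8 |   8 | ababaabab
   9 |   4 | abbaababaabab
  10 |  16 | b
  11 |   0 | baaaabbaababaabab
  12 |  11 | baabab
  13 |   6 | baababaabab
  14 |  14 | bab
  15 |   9 | babaabab
  16 |   5 | bbaababaabab

SA = [1, 2, 12, 7, 3, 15, 10, 13, 8, 4, 16, 0, 11, 6, 14, 9, 5]
rank  pair      lcp
   1  s[1:],s[2:]  3  'aaa'
   2  s[2:],s[12:]  2  'aa'
   3  s[12:],s[7:]  5  'aabab'
   4  s[7:],s[3:]  3  'aab'
   5  s[3:],s[15:]  1  'a'
   6  s[15:],s[10:]  2  'ab'
   7  s[10:],s[13:]  3  'aba'
   8  s[13:],s[8:]  4  'abab'
   9  s[8:],s[4:]  2  'ab'
  10  s[4:],s[16:]  0  ''
  11  s[16:],s[0:]  1  'b'
  12  s[0:],s[11:]  3  'baa'
  13  s[11:],s[6:]  6  'baabab'
  14  s[6:],s[14:]  2  'ba'
  15  s[14:],s[9:]  3  'bab'
  16  s[9:],s[5:]  1  'b'

n(n+1)/2 = 17·18/2 = 153
Σ LCP = 0 + 3 + 2 + 5 + 3 + 1 + 2 + 3 + 4 + 2 + 0 + 1 + 3 + 6 + 2 + 3 + 1 = 41
distinct = 153 − 41 = 112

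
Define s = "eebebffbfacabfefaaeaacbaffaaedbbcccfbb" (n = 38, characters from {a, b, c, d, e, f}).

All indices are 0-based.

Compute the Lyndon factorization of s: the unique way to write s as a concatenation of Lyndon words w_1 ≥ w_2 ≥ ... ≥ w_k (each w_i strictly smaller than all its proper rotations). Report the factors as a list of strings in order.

["e", "e", "bebffbf", "ac", "abfef", "aae", "aacbaffaaedbbcccfbb"]

emit factor 1: 'e' (i=0, period=1)
emit factor 2: 'e' (i=1, period=1)
emit factor 3: 'bebffbf' (i=2, period=7)
emit factor 4: 'ac' (i=9, period=2)
emit factor 5: 'abfef' (i=11, period=5)
emit factor 6: 'aae' (i=16, period=3)
emit factor 7: 'aacbaffaaedbbcccfbb' (i=19, period=19)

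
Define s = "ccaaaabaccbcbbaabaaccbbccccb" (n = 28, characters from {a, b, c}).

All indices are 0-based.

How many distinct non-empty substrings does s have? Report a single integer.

352

sorted suffixes:
  #0 SA[0]=2  'aaaabaccbcbbaabaaccbbccccb'
  #1 SA[1]=3  'aaabaccbcbbaabaaccbbccccb'
  #2 SA[2]=14  'aabaaccbbccccb'
  #3 SA[3]=4  'aabaccbcbbaabaaccbbccccb'
  #4 SA[4]=17  'aaccbbccccb'
  #5 SA[5]=15  'abaaccbbccccb'
  #6 SA[6]=5  'abaccbcbbaabaaccbbccccb'
  #7 SA[7]=18  'accbbccccb'
  #8 SA[8]=7  'accbcbbaabaaccbbccccb'
  #9 SA[9]=27  'b'
  #10 SA[10]=13  'baabaaccbbccccb'
  #11 SA[11]=16  'baaccbbccccb'
  #12 SA[12]=6  'baccbcbbaabaaccbbccccb'
  #13 SA[13]=12  'bbaabaaccbbccccb'
  #14 SA[14]=21  'bbccccb'
  #15 SA[15]=10  'bcbbaabaaccbbccccb'
  #16 SA[16]=22  'bccccb'
  #17 SA[17]=1  'caaaabaccbcbbaabaaccbbccccb'
  #18 SA[18]=26  'cb'
  #19 SA[19]=11  'cbbaabaaccbbccccb'
  #20 SA[20]=20  'cbbccccb'
  #21 SA[21]=9  'cbcbbaabaaccbbccccb'
  #22 SA[22]=0  'ccaaaabaccbcbbaabaaccbbccccb'
  #23 SA[23]=25  'ccb'
  #24 SA[24]=19  'ccbbccccb'
  #25 SA[25]=8  'ccbcbbaabaaccbbccccb'
  #26 SA[26]=24  'cccb'
  #27 SA[27]=23  'ccccb'

SA = [2, 3, 14, 4, 17, 15, 5, 18, 7, 27, 13, 16, 6, 12, 21, 10, 22, 1, 26, 11, 20, 9, 0, 25, 19, 8, 24, 23]
[i] adj suffixes → lcp
  [1] 2/3 → 3 ('aaa')
  [2] 3/14 → 2 ('aa')
  [3] 14/4 → 4 ('aaba')
  [4] 4/17 → 2 ('aa')
  [5] 17/15 → 1 ('a')
  [6] 15/5 → 3 ('aba')
  [7] 5/18 → 1 ('a')
  [8] 18/7 → 4 ('accb')
  [9] 7/27 → 0 ('')
  [10] 27/13 → 1 ('b')
  [11] 13/16 → 3 ('baa')
  [12] 16/6 → 2 ('ba')
  [13] 6/12 → 1 ('b')
  [14] 12/21 → 2 ('bb')
  [15] 21/10 → 1 ('b')
  [16] 10/22 → 2 ('bc')
  [17] 22/1 → 0 ('')
  [18] 1/26 → 1 ('c')
  [19] 26/11 → 2 ('cb')
  [20] 11/20 → 3 ('cbb')
  [21] 20/9 → 2 ('cb')
  [22] 9/0 → 1 ('c')
  [23] 0/25 → 2 ('cc')
  [24] 25/19 → 3 ('ccb')
  [25] 19/8 → 3 ('ccb')
  [26] 8/24 → 2 ('cc')
  [27] 24/23 → 3 ('ccc')

n(n+1)/2 = 28·29/2 = 406
Σ LCP = 0 + 3 + 2 + 4 + 2 + 1 + 3 + 1 + 4 + 0 + 1 + 3 + 2 + 1 + 2 + 1 + 2 + 0 + 1 + 2 + 3 + 2 + 1 + 2 + 3 + 3 + 2 + 3 = 54
distinct = 406 − 54 = 352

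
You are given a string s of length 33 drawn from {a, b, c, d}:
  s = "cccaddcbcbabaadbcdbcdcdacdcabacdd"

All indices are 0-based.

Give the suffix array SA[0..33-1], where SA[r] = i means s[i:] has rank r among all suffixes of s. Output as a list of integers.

[12, 10, 27, 23, 29, 13, 3, 11, 9, 28, 7, 15, 18, 26, 2, 8, 6, 1, 0, 21, 16, 24, 19, 30, 32, 22, 14, 17, 25, 5, 20, 31, 4]

rank→(start, suffix):
  0 → (12, 'aadbcdbcdcdacdcabacdd')
  1 → (10, 'abaadbcdbcdcdacdcabacdd')
  2 → (27, 'abacdd')
  3 → (23, 'acdcabacdd')
  4 → (29, 'acdd')
  5 → (13, 'adbcdbcdcdacdcabacdd')
  6 → (3, 'addcbcbabaadbcdbcdcdacdcabacdd')
  7 → (11, 'baadbcdbcdcdacdcabacdd')
  8 → (9, 'babaadbcdbcdcdacdcabacdd')
  9 → (28, 'bacdd')
  10 → (7, 'bcbabaadbcdbcdcdacdcabacdd')
  11 → (15, 'bcdbcdcdacdcabacdd')
  12 → (18, 'bcdcdacdcabacdd')
  13 → (26, 'cabacdd')
  14 → (2, 'caddcbcbabaadbcdbcdcdacdcabacdd')
  15 → (8, 'cbabaadbcdbcdcdacdcabacdd')
  16 → (6, 'cbcbabaadbcdbcdcdacdcabacdd')
  17 → (1, 'ccaddcbcbabaadbcdbcdcdacdcabacdd')
  18 → (0, 'cccaddcbcbabaadbcdbcdcdacdcabacdd')
  19 → (21, 'cdacdcabacdd')
  20 → (16, 'cdbcdcdacdcabacdd')
  21 → (24, 'cdcabacdd')
  22 → (19, 'cdcdacdcabacdd')
  23 → (30, 'cdd')
  24 → (32, 'd')
  25 → (22, 'dacdcabacdd')
  26 → (14, 'dbcdbcdcdacdcabacdd')
  27 → (17, 'dbcdcdacdcabacdd')
  28 → (25, 'dcabacdd')
  29 → (5, 'dcbcbabaadbcdbcdcdacdcabacdd')
  30 → (20, 'dcdacdcabacdd')
  31 → (31, 'dd')
  32 → (4, 'ddcbcbabaadbcdbcdcdacdcabacdd')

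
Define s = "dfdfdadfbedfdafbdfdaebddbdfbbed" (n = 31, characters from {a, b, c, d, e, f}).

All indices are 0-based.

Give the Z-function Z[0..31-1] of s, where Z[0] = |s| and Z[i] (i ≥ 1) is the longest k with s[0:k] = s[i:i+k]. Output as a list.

Z[0]=31
i=1: fresh scan; Z[1]=0
i=2: fresh scan; Z[2]=3 scan→box=[2,5)
i=3: min(r-i=2, Z[1]=0)=0; Z[3]=0
i=4: min(r-i=1, Z[2]=3)=1; Z[4]=1
i=5: fresh scan; Z[5]=0
i=6: fresh scan; Z[6]=2 scan→box=[6,8)
i=7: min(r-i=1, Z[1]=0)=0; Z[7]=0
i=8: fresh scan; Z[8]=0
i=9: fresh scan; Z[9]=0
i=10: fresh scan; Z[10]=3 scan→box=[10,13)
i=11: min(r-i=2, Z[1]=0)=0; Z[11]=0
i=12: min(r-i=1, Z[2]=3)=1; Z[12]=1
i=13: fresh scan; Z[13]=0
i=14: fresh scan; Z[14]=0
i=15: fresh scan; Z[15]=0
i=16: fresh scan; Z[16]=3 scan→box=[16,19)
i=17: min(r-i=2, Z[1]=0)=0; Z[17]=0
i=18: min(r-i=1, Z[2]=3)=1; Z[18]=1
i=19: fresh scan; Z[19]=0
i=20: fresh scan; Z[20]=0
i=21: fresh scan; Z[21]=0
i=22: fresh scan; Z[22]=1 scan→box=[22,23)
i=23: fresh scan; Z[23]=1 scan→box=[23,24)
i=24: fresh scan; Z[24]=0
i=25: fresh scan; Z[25]=2 scan→box=[25,27)
i=26: min(r-i=1, Z[1]=0)=0; Z[26]=0
i=27: fresh scan; Z[27]=0
i=28: fresh scan; Z[28]=0
i=29: fresh scan; Z[29]=0
i=30: fresh scan; Z[30]=1 scan→box=[30,31)

[31, 0, 3, 0, 1, 0, 2, 0, 0, 0, 3, 0, 1, 0, 0, 0, 3, 0, 1, 0, 0, 0, 1, 1, 0, 2, 0, 0, 0, 0, 1]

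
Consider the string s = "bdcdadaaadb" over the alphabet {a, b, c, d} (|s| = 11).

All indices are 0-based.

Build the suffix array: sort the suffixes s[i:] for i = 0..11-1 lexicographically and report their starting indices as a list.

rank→(start, suffix):
  0 → (6, 'aaadb')
  1 → (7, 'aadb')
  2 → (4, 'adaaadb')
  3 → (8, 'adb')
  4 → (10, 'b')
  5 → (0, 'bdcdadaaadb')
  6 → (2, 'cdadaaadb')
  7 → (5, 'daaadb')
  8 → (3, 'dadaaadb')
  9 → (9, 'db')
  10 → (1, 'dcdadaaadb')

[6, 7, 4, 8, 10, 0, 2, 5, 3, 9, 1]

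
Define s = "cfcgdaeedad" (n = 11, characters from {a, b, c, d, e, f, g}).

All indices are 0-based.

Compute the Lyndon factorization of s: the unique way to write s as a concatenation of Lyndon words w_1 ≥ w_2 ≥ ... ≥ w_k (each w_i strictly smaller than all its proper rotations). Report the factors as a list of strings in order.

["cfcgd", "aeed", "ad"]

emit factor 1: 'cfcgd' (i=0, period=5)
emit factor 2: 'aeed' (i=5, period=4)
emit factor 3: 'ad' (i=9, period=2)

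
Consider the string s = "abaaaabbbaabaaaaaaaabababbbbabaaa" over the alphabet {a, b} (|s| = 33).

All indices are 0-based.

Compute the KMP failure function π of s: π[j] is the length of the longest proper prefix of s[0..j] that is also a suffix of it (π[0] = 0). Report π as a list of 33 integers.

[0, 0, 1, 1, 1, 1, 2, 0, 0, 1, 1, 2, 3, 4, 5, 6, 1, 1, 1, 1, 2, 3, 2, 3, 2, 0, 0, 0, 1, 2, 3, 4, 5]

π[0] = 0
j=1 s[j]='b': π[1]=0 (border '')
j=2 s[j]='a': π[2]=1 (border 'a')
j=3 s[j]='a': k: 1→0; π[3]=1 (border 'a')
j=4 s[j]='a': k: 1→0; π[4]=1 (border 'a')
j=5 s[j]='a': k: 1→0; π[5]=1 (border 'a')
j=6 s[j]='b': π[6]=2 (border 'ab')
j=7 s[j]='b': k: 2→0; π[7]=0 (border '')
j=8 s[j]='b': π[8]=0 (border '')
j=9 s[j]='a': π[9]=1 (border 'a')
j=10 s[j]='a': k: 1→0; π[10]=1 (border 'a')
j=11 s[j]='b': π[11]=2 (border 'ab')
j=12 s[j]='a': π[12]=3 (border 'aba')
j=13 s[j]='a': π[13]=4 (border 'abaa')
j=14 s[j]='a': π[14]=5 (border 'abaaa')
j=15 s[j]='a': π[15]=6 (border 'abaaaa')
j=16 s[j]='a': k: 6→1→0; π[16]=1 (border 'a')
j=17 s[j]='a': k: 1→0; π[17]=1 (border 'a')
j=18 s[j]='a': k: 1→0; π[18]=1 (border 'a')
j=19 s[j]='a': k: 1→0; π[19]=1 (border 'a')
j=20 s[j]='b': π[20]=2 (border 'ab')
j=21 s[j]='a': π[21]=3 (border 'aba')
j=22 s[j]='b': k: 3→1; π[22]=2 (border 'ab')
j=23 s[j]='a': π[23]=3 (border 'aba')
j=24 s[j]='b': k: 3→1; π[24]=2 (border 'ab')
j=25 s[j]='b': k: 2→0; π[25]=0 (border '')
j=26 s[j]='b': π[26]=0 (border '')
j=27 s[j]='b': π[27]=0 (border '')
j=28 s[j]='a': π[28]=1 (border 'a')
j=29 s[j]='b': π[29]=2 (border 'ab')
j=30 s[j]='a': π[30]=3 (border 'aba')
j=31 s[j]='a': π[31]=4 (border 'abaa')
j=32 s[j]='a': π[32]=5 (border 'abaaa')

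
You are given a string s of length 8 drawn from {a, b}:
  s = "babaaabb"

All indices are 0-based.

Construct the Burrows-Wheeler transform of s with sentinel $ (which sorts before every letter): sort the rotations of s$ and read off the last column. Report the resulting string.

rank  rotation   last
    0  $babaaabb  b
    1  aaabb$bab  b
    2  aabb$baba  a
    3  abaaabb$b  b
    4  abb$babaa  a
    5  b$babaaab  b
    6  baaabb$ba  a
    7  babaaabb$  $
    8  bb$babaaa  a

bbababa$a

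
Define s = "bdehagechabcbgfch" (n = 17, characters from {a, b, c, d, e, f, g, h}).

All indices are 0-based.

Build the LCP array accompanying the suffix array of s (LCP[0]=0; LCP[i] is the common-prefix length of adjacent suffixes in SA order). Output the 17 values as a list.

[0, 1, 0, 1, 1, 0, 1, 2, 0, 0, 1, 0, 0, 1, 0, 1, 2]

rank→(start, suffix):
  0 → (9, 'abcbgfch')
  1 → (4, 'agechabcbgfch')
  2 → (10, 'bcbgfch')
  3 → (0, 'bdehagechabcbgfch')
  4 → (12, 'bgfch')
  5 → (11, 'cbgfch')
  6 → (15, 'ch')
  7 → (7, 'chabcbgfch')
  8 → (1, 'dehagechabcbgfch')
  9 → (6, 'echabcbgfch')
  10 → (2, 'ehagechabcbgfch')
  11 → (14, 'fch')
  12 → (5, 'gechabcbgfch')
  13 → (13, 'gfch')
  14 → (16, 'h')
  15 → (8, 'habcbgfch')
  16 → (3, 'hagechabcbgfch')

SA = [9, 4, 10, 0, 12, 11, 15, 7, 1, 6, 2, 14, 5, 13, 16, 8, 3]
[i] adj suffixes → lcp
  [1] 9/4 → 1 ('a')
  [2] 4/10 → 0 ('')
  [3] 10/0 → 1 ('b')
  [4] 0/12 → 1 ('b')
  [5] 12/11 → 0 ('')
  [6] 11/15 → 1 ('c')
  [7] 15/7 → 2 ('ch')
  [8] 7/1 → 0 ('')
  [9] 1/6 → 0 ('')
  [10] 6/2 → 1 ('e')
  [11] 2/14 → 0 ('')
  [12] 14/5 → 0 ('')
  [13] 5/13 → 1 ('g')
  [14] 13/16 → 0 ('')
  [15] 16/8 → 1 ('h')
  [16] 8/3 → 2 ('ha')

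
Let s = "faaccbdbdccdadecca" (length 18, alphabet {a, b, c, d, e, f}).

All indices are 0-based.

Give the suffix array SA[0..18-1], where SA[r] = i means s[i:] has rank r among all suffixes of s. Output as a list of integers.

sorted suffixes:
  #0 SA[0]=17  'a'
  #1 SA[1]=1  'aaccbdbdccdadecca'
  #2 SA[2]=2  'accbdbdccdadecca'
  #3 SA[3]=12  'adecca'
  #4 SA[4]=5  'bdbdccdadecca'
  #5 SA[5]=7  'bdccdadecca'
  #6 SA[6]=16  'ca'
  #7 SA[7]=4  'cbdbdccdadecca'
  #8 SA[8]=15  'cca'
  #9 SA[9]=3  'ccbdbdccdadecca'
  #10 SA[10]=9  'ccdadecca'
  #11 SA[11]=10  'cdadecca'
  #12 SA[12]=11  'dadecca'
  #13 SA[13]=6  'dbdccdadecca'
  #14 SA[14]=8  'dccdadecca'
  #15 SA[15]=13  'decca'
  #16 SA[16]=14  'ecca'
  #17 SA[17]=0  'faaccbdbdccdadecca'

[17, 1, 2, 12, 5, 7, 16, 4, 15, 3, 9, 10, 11, 6, 8, 13, 14, 0]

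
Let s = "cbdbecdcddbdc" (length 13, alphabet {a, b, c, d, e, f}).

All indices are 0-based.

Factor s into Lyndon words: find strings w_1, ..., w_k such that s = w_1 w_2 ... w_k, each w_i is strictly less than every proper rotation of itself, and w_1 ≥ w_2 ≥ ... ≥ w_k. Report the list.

emit factor 1: 'c' (i=0, period=1)
emit factor 2: 'bdbecdcddbdc' (i=1, period=12)

["c", "bdbecdcddbdc"]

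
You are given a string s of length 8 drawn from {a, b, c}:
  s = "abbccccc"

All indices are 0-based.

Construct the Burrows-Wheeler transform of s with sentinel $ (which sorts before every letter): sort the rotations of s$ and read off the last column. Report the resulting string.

c$abccccb

rank  rotation   last
    0  $abbccccc  c
    1  abbccccc$  $
    2  bbccccc$a  a
    3  bccccc$ab  b
    4  c$abbcccc  c
    5  cc$abbccc  c
    6  ccc$abbcc  c
    7  cccc$abbc  c
    8  ccccc$abb  b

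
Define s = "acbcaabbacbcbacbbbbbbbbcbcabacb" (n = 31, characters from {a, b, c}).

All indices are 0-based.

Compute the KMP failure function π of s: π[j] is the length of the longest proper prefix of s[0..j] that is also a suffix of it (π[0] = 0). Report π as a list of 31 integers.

π[0] = 0
j=1 s[j]='c': π[1]=0 (border '')
j=2 s[j]='b': π[2]=0 (border '')
j=3 s[j]='c': π[3]=0 (border '')
j=4 s[j]='a': π[4]=1 (border 'a')
j=5 s[j]='a': k: 1→0; π[5]=1 (border 'a')
j=6 s[j]='b': k: 1→0; π[6]=0 (border '')
j=7 s[j]='b': π[7]=0 (border '')
j=8 s[j]='a': π[8]=1 (border 'a')
j=9 s[j]='c': π[9]=2 (border 'ac')
j=10 s[j]='b': π[10]=3 (border 'acb')
j=11 s[j]='c': π[11]=4 (border 'acbc')
j=12 s[j]='b': k: 4→0; π[12]=0 (border '')
j=13 s[j]='a': π[13]=1 (border 'a')
j=14 s[j]='c': π[14]=2 (border 'ac')
j=15 s[j]='b': π[15]=3 (border 'acb')
j=16 s[j]='b': k: 3→0; π[16]=0 (border '')
j=17 s[j]='b': π[17]=0 (border '')
j=18 s[j]='b': π[18]=0 (border '')
j=19 s[j]='b': π[19]=0 (border '')
j=20 s[j]='b': π[20]=0 (border '')
j=21 s[j]='b': π[21]=0 (border '')
j=22 s[j]='b': π[22]=0 (border '')
j=23 s[j]='c': π[23]=0 (border '')
j=24 s[j]='b': π[24]=0 (border '')
j=25 s[j]='c': π[25]=0 (border '')
j=26 s[j]='a': π[26]=1 (border 'a')
j=27 s[j]='b': k: 1→0; π[27]=0 (border '')
j=28 s[j]='a': π[28]=1 (border 'a')
j=29 s[j]='c': π[29]=2 (border 'ac')
j=30 s[j]='b': π[30]=3 (border 'acb')

[0, 0, 0, 0, 1, 1, 0, 0, 1, 2, 3, 4, 0, 1, 2, 3, 0, 0, 0, 0, 0, 0, 0, 0, 0, 0, 1, 0, 1, 2, 3]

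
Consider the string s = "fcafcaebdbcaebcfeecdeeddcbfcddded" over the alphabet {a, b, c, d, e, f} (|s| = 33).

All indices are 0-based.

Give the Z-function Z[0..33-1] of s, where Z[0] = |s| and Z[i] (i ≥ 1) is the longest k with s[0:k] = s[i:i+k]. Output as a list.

Z[0]=33
i=1: outside box; Z[1]=0
i=2: outside box; Z[2]=0
i=3: outside box; Z[3]=3 extend→box=[3,6)
i=4: min(r-i=2, Z[1]=0)=0; Z[4]=0
i=5: min(r-i=1, Z[2]=0)=0; Z[5]=0
i=6: outside box; Z[6]=0
i=7: outside box; Z[7]=0
i=8: outside box; Z[8]=0
i=9: outside box; Z[9]=0
i=10: outside box; Z[10]=0
i=11: outside box; Z[11]=0
i=12: outside box; Z[12]=0
i=13: outside box; Z[13]=0
i=14: outside box; Z[14]=0
i=15: outside box; Z[15]=1 extend→box=[15,16)
i=16: outside box; Z[16]=0
i=17: outside box; Z[17]=0
i=18: outside box; Z[18]=0
i=19: outside box; Z[19]=0
i=20: outside box; Z[20]=0
i=21: outside box; Z[21]=0
i=22: outside box; Z[22]=0
i=23: outside box; Z[23]=0
i=24: outside box; Z[24]=0
i=25: outside box; Z[25]=0
i=26: outside box; Z[26]=2 extend→box=[26,28)
i=27: min(r-i=1, Z[1]=0)=0; Z[27]=0
i=28: outside box; Z[28]=0
i=29: outside box; Z[29]=0
i=30: outside box; Z[30]=0
i=31: outside box; Z[31]=0
i=32: outside box; Z[32]=0

[33, 0, 0, 3, 0, 0, 0, 0, 0, 0, 0, 0, 0, 0, 0, 1, 0, 0, 0, 0, 0, 0, 0, 0, 0, 0, 2, 0, 0, 0, 0, 0, 0]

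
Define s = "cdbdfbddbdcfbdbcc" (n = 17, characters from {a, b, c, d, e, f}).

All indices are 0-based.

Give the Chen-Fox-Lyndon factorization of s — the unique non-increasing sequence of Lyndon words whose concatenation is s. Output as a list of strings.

emit factor 1: 'cd' (i=0, period=2)
emit factor 2: 'bdf' (i=2, period=3)
emit factor 3: 'bdd' (i=5, period=3)
emit factor 4: 'bdcf' (i=8, period=4)
emit factor 5: 'bd' (i=12, period=2)
emit factor 6: 'bcc' (i=14, period=3)

["cd", "bdf", "bdd", "bdcf", "bd", "bcc"]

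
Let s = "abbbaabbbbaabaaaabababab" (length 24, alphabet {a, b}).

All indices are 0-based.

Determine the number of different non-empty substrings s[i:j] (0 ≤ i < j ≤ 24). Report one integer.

231

sorted suffixes:
  #0 SA[0]=13  'aaaabababab'
  #1 SA[1]=14  'aaabababab'
  #2 SA[2]=10  'aabaaaabababab'
  #3 SA[3]=15  'aabababab'
  #4 SA[4]=4  'aabbbbaabaaaabababab'
  #5 SA[5]=22  'ab'
  #6 SA[6]=11  'abaaaabababab'
  #7 SA[7]=20  'abab'
  #8 SA[8]=18  'ababab'
  #9 SA[9]=16  'abababab'
  #10 SA[10]=0  'abbbaabbbbaabaaaabababab'
  #11 SA[11]=5  'abbbbaabaaaabababab'
  #12 SA[12]=23  'b'
  #13 SA[13]=12  'baaaabababab'
  #14 SA[14]=9  'baabaaaabababab'
  #15 SA[15]=3  'baabbbbaabaaaabababab'
  #16 SA[16]=21  'bab'
  #17 SA[17]=19  'babab'
  #18 SA[18]=17  'bababab'
  #19 SA[19]=8  'bbaabaaaabababab'
  #20 SA[20]=2  'bbaabbbbaabaaaabababab'
  #21 SA[21]=7  'bbbaabaaaabababab'
  #22 SA[22]=1  'bbbaabbbbaabaaaabababab'
  #23 SA[23]=6  'bbbbaabaaaabababab'

SA = [13, 14, 10, 15, 4, 22, 11, 20, 18, 16, 0, 5, 23, 12, 9, 3, 21, 19, 17, 8, 2, 7, 1, 6]
i: (SA[i-1],SA[i]) lcp shared
  1: (13,14) 3 'aaa'
  2: (14,10) 2 'aa'
  3: (10,15) 4 'aaba'
  4: (15,4) 3 'aab'
  5: (4,22) 1 'a'
  6: (22,11) 2 'ab'
  7: (11,20) 3 'aba'
  8: (20,18) 4 'abab'
  9: (18,16) 6 'ababab'
  10: (16,0) 2 'ab'
  11: (0,5) 4 'abbb'
  12: (5,23) 0 ''
  13: (23,12) 1 'b'
  14: (12,9) 3 'baa'
  15: (9,3) 4 'baab'
  16: (3,21) 2 'ba'
  17: (21,19) 3 'bab'
  18: (19,17) 5 'babab'
  19: (17,8) 1 'b'
  20: (8,2) 5 'bbaab'
  21: (2,7) 2 'bb'
  22: (7,1) 6 'bbbaab'
  23: (1,6) 3 'bbb'

n(n+1)/2 = 24·25/2 = 300
Σ LCP = 0 + 3 + 2 + 4 + 3 + 1 + 2 + 3 + 4 + 6 + 2 + 4 + 0 + 1 + 3 + 4 + 2 + 3 + 5 + 1 + 5 + 2 + 6 + 3 = 69
distinct = 300 − 69 = 231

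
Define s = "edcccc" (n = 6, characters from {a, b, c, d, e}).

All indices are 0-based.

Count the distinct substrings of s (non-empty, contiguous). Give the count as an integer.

15

rank | idx | suffix
   0 |   5 | c
   1 |   4 | cc
   2 |   3 | ccc
   3 |   2 | cccc
   4 |   1 | dcccc
   5 |   0 | edcccc

SA = [5, 4, 3, 2, 1, 0]
rank  pair      lcp
   1  s[5:],s[4:]  1  'c'
   2  s[4:],s[3:]  2  'cc'
   3  s[3:],s[2:]  3  'ccc'
   4  s[2:],s[1:]  0  ''
   5  s[1:],s[0:]  0  ''

n(n+1)/2 = 6·7/2 = 21
Σ LCP = 0 + 1 + 2 + 3 + 0 + 0 = 6
distinct = 21 − 6 = 15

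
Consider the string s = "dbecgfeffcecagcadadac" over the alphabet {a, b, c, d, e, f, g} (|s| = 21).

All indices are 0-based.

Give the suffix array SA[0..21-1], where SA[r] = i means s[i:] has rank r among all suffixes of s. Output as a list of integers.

sorted suffixes:
  #0 SA[0]=19  'ac'
  #1 SA[1]=17  'adac'
  #2 SA[2]=15  'adadac'
  #3 SA[3]=12  'agcadadac'
  #4 SA[4]=1  'becgfeffcecagcadadac'
  #5 SA[5]=20  'c'
  #6 SA[6]=14  'cadadac'
  #7 SA[7]=11  'cagcadadac'
  #8 SA[8]=9  'cecagcadadac'
  #9 SA[9]=3  'cgfeffcecagcadadac'
  #10 SA[10]=18  'dac'
  #11 SA[11]=16  'dadac'
  #12 SA[12]=0  'dbecgfeffcecagcadadac'
  #13 SA[13]=10  'ecagcadadac'
  #14 SA[14]=2  'ecgfeffcecagcadadac'
  #15 SA[15]=6  'effcecagcadadac'
  #16 SA[16]=8  'fcecagcadadac'
  #17 SA[17]=5  'feffcecagcadadac'
  #18 SA[18]=7  'ffcecagcadadac'
  #19 SA[19]=13  'gcadadac'
  #20 SA[20]=4  'gfeffcecagcadadac'

[19, 17, 15, 12, 1, 20, 14, 11, 9, 3, 18, 16, 0, 10, 2, 6, 8, 5, 7, 13, 4]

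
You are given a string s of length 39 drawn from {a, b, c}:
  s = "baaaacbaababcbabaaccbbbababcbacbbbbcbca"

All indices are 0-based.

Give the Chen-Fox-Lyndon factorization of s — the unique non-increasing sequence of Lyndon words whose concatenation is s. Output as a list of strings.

["b", "aaaacbaababcbabaaccbbbababcbacbbbbcbc", "a"]

emit factor 1: 'b' (i=0, period=1)
emit factor 2: 'aaaacbaababcbabaaccbbbababcbacbbbbcbc' (i=1, period=37)
emit factor 3: 'a' (i=38, period=1)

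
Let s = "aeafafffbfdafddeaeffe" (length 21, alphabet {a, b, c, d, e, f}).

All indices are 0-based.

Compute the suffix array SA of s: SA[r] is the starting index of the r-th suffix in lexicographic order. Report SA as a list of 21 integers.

[0, 16, 2, 11, 4, 8, 10, 13, 14, 20, 15, 1, 17, 3, 7, 9, 12, 19, 6, 18, 5]

rank→(start, suffix):
  0 → (0, 'aeafafffbfdafddeaeffe')
  1 → (16, 'aeffe')
  2 → (2, 'afafffbfdafddeaeffe')
  3 → (11, 'afddeaeffe')
  4 → (4, 'afffbfdafddeaeffe')
  5 → (8, 'bfdafddeaeffe')
  6 → (10, 'dafddeaeffe')
  7 → (13, 'ddeaeffe')
  8 → (14, 'deaeffe')
  9 → (20, 'e')
  10 → (15, 'eaeffe')
  11 → (1, 'eafafffbfdafddeaeffe')
  12 → (17, 'effe')
  13 → (3, 'fafffbfdafddeaeffe')
  14 → (7, 'fbfdafddeaeffe')
  15 → (9, 'fdafddeaeffe')
  16 → (12, 'fddeaeffe')
  17 → (19, 'fe')
  18 → (6, 'ffbfdafddeaeffe')
  19 → (18, 'ffe')
  20 → (5, 'fffbfdafddeaeffe')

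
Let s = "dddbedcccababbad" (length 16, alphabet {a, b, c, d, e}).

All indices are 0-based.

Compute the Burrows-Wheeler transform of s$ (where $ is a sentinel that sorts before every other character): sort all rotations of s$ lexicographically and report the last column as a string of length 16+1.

rank  rotation           last
    0  $dddbedcccababbad  d
    1  ababbad$dddbedccc  c
    2  abbad$dddbedcccab  b
    3  ad$dddbedcccababb  b
    4  babbad$dddbedccca  a
    5  bad$dddbedcccabab  b
    6  bbad$dddbedcccaba  a
    7  bedcccababbad$ddd  d
    8  cababbad$dddbedcc  c
    9  ccababbad$dddbedc  c
   10  cccababbad$dddbed  d
   11  d$dddbedcccababba  a
   12  dbedcccababbad$dd  d
   13  dcccababbad$dddbe  e
   14  ddbedcccababbad$d  d
   15  dddbedcccababbad$  $
   16  edcccababbad$dddb  b

dcbbabadccdaded$b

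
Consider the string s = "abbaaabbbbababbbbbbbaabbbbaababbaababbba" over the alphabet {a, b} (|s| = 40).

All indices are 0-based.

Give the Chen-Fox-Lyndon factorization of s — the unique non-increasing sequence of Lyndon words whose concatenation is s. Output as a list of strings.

["abb", "aaabbbbababbbbbbbaabbbbaababbaababbb", "a"]

emit factor 1: 'abb' (i=0, period=3)
emit factor 2: 'aaabbbbababbbbbbbaabbbbaababbaababbb' (i=3, period=36)
emit factor 3: 'a' (i=39, period=1)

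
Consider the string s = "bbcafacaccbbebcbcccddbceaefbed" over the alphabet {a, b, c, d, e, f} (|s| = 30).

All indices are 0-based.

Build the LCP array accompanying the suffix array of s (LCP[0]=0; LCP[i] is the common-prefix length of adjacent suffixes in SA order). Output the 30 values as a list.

sorted suffixes:
  #0 SA[0]=5  'acaccbbebcbcccddbceaefbed'
  #1 SA[1]=7  'accbbebcbcccddbceaefbed'
  #2 SA[2]=24  'aefbed'
  #3 SA[3]=3  'afacaccbbebcbcccddbceaefbed'
  #4 SA[4]=0  'bbcafacaccbbebcbcccddbceaefbed'
  #5 SA[5]=10  'bbebcbcccddbceaefbed'
  #6 SA[6]=1  'bcafacaccbbebcbcccddbceaefbed'
  #7 SA[7]=13  'bcbcccddbceaefbed'
  #8 SA[8]=15  'bcccddbceaefbed'
  #9 SA[9]=21  'bceaefbed'
  #10 SA[10]=11  'bebcbcccddbceaefbed'
  #11 SA[11]=27  'bed'
  #12 SA[12]=6  'caccbbebcbcccddbceaefbed'
  #13 SA[13]=2  'cafacaccbbebcbcccddbceaefbed'
  #14 SA[14]=9  'cbbebcbcccddbceaefbed'
  #15 SA[15]=14  'cbcccddbceaefbed'
  #16 SA[16]=8  'ccbbebcbcccddbceaefbed'
  #17 SA[17]=16  'cccddbceaefbed'
  #18 SA[18]=17  'ccddbceaefbed'
  #19 SA[19]=18  'cddbceaefbed'
  #20 SA[20]=22  'ceaefbed'
  #21 SA[21]=29  'd'
  #22 SA[22]=20  'dbceaefbed'
  #23 SA[23]=19  'ddbceaefbed'
  #24 SA[24]=23  'eaefbed'
  #25 SA[25]=12  'ebcbcccddbceaefbed'
  #26 SA[26]=28  'ed'
  #27 SA[27]=25  'efbed'
  #28 SA[28]=4  'facaccbbebcbcccddbceaefbed'
  #29 SA[29]=26  'fbed'

SA = [5, 7, 24, 3, 0, 10, 1, 13, 15, 21, 11, 27, 6, 2, 9, 14, 8, 16, 17, 18, 22, 29, 20, 19, 23, 12, 28, 25, 4, 26]
[i] adj suffixes → lcp
  [1] 5/7 → 2 ('ac')
  [2] 7/24 → 1 ('a')
  [3] 24/3 → 1 ('a')
  [4] 3/0 → 0 ('')
  [5] 0/10 → 2 ('bb')
  [6] 10/1 → 1 ('b')
  [7] 1/13 → 2 ('bc')
  [8] 13/15 → 2 ('bc')
  [9] 15/21 → 2 ('bc')
  [10] 21/11 → 1 ('b')
  [11] 11/27 → 2 ('be')
  [12] 27/6 → 0 ('')
  [13] 6/2 → 2 ('ca')
  [14] 2/9 → 1 ('c')
  [15] 9/14 → 2 ('cb')
  [16] 14/8 → 1 ('c')
  [17] 8/16 → 2 ('cc')
  [18] 16/17 → 2 ('cc')
  [19] 17/18 → 1 ('c')
  [20] 18/22 → 1 ('c')
  [21] 22/29 → 0 ('')
  [22] 29/20 → 1 ('d')
  [23] 20/19 → 1 ('d')
  [24] 19/23 → 0 ('')
  [25] 23/12 → 1 ('e')
  [26] 12/28 → 1 ('e')
  [27] 28/25 → 1 ('e')
  [28] 25/4 → 0 ('')
  [29] 4/26 → 1 ('f')

[0, 2, 1, 1, 0, 2, 1, 2, 2, 2, 1, 2, 0, 2, 1, 2, 1, 2, 2, 1, 1, 0, 1, 1, 0, 1, 1, 1, 0, 1]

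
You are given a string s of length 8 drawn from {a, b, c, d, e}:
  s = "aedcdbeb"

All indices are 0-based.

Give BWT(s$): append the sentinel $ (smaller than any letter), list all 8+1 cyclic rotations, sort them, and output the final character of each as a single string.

rank  rotation   last
    0  $aedcdbeb  b
    1  aedcdbeb$  $
    2  b$aedcdbe  e
    3  beb$aedcd  d
    4  cdbeb$aed  d
    5  dbeb$aedc  c
    6  dcdbeb$ae  e
    7  eb$aedcdb  b
    8  edcdbeb$a  a

b$eddceba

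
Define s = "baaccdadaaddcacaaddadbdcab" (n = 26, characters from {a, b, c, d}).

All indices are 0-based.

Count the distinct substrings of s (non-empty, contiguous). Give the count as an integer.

rank→(start, suffix):
  0 → (1, 'aaccdadaaddcacaaddadbdcab')
  1 → (15, 'aaddadbdcab')
  2 → (8, 'aaddcacaaddadbdcab')
  3 → (24, 'ab')
  4 → (13, 'acaaddadbdcab')
  5 → (2, 'accdadaaddcacaaddadbdcab')
  6 → (6, 'adaaddcacaaddadbdcab')
  7 → (19, 'adbdcab')
  8 → (16, 'addadbdcab')
  9 → (9, 'addcacaaddadbdcab')
  10 → (25, 'b')
  11 → (0, 'baaccdadaaddcacaaddadbdcab')
  12 → (21, 'bdcab')
  13 → (14, 'caaddadbdcab')
  14 → (23, 'cab')
  15 → (12, 'cacaaddadbdcab')
  16 → (3, 'ccdadaaddcacaaddadbdcab')
  17 → (4, 'cdadaaddcacaaddadbdcab')
  18 → (7, 'daaddcacaaddadbdcab')
  19 → (5, 'dadaaddcacaaddadbdcab')
  20 → (18, 'dadbdcab')
  21 → (20, 'dbdcab')
  22 → (22, 'dcab')
  23 → (11, 'dcacaaddadbdcab')
  24 → (17, 'ddadbdcab')
  25 → (10, 'ddcacaaddadbdcab')

SA = [1, 15, 8, 24, 13, 2, 6, 19, 16, 9, 25, 0, 21, 14, 23, 12, 3, 4, 7, 5, 18, 20, 22, 11, 17, 10]
i: (SA[i-1],SA[i]) lcp shared
  1: (1,15) 2 'aa'
  2: (15,8) 4 'aadd'
  3: (8,24) 1 'a'
  4: (24,13) 1 'a'
  5: (13,2) 2 'ac'
  6: (2,6) 1 'a'
  7: (6,19) 2 'ad'
  8: (19,16) 2 'ad'
  9: (16,9) 3 'add'
  10: (9,25) 0 ''
  11: (25,0) 1 'b'
  12: (0,21) 1 'b'
  13: (21,14) 0 ''
  14: (14,23) 2 'ca'
  15: (23,12) 2 'ca'
  16: (12,3) 1 'c'
  17: (3,4) 1 'c'
  18: (4,7) 0 ''
  19: (7,5) 2 'da'
  20: (5,18) 3 'dad'
  21: (18,20) 1 'd'
  22: (20,22) 1 'd'
  23: (22,11) 3 'dca'
  24: (11,17) 1 'd'
  25: (17,10) 2 'dd'

n(n+1)/2 = 26·27/2 = 351
Σ LCP = 0 + 2 + 4 + 1 + 1 + 2 + 1 + 2 + 2 + 3 + 0 + 1 + 1 + 0 + 2 + 2 + 1 + 1 + 0 + 2 + 3 + 1 + 1 + 3 + 1 + 2 = 39
distinct = 351 − 39 = 312

312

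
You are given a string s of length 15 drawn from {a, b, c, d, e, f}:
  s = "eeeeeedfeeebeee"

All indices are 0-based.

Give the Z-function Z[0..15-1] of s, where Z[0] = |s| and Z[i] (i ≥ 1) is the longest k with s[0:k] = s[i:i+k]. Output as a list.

[15, 5, 4, 3, 2, 1, 0, 0, 3, 2, 1, 0, 3, 2, 1]

Z[0]=15
i=1: fresh scan; Z[1]=5 extend→box=[1,6)
i=2: min(r-i=4, Z[1]=5)=4; Z[2]=4
i=3: min(r-i=3, Z[2]=4)=3; Z[3]=3
i=4: min(r-i=2, Z[3]=3)=2; Z[4]=2
i=5: min(r-i=1, Z[4]=2)=1; Z[5]=1
i=6: fresh scan; Z[6]=0
i=7: fresh scan; Z[7]=0
i=8: fresh scan; Z[8]=3 extend→box=[8,11)
i=9: min(r-i=2, Z[1]=5)=2; Z[9]=2
i=10: min(r-i=1, Z[2]=4)=1; Z[10]=1
i=11: fresh scan; Z[11]=0
i=12: fresh scan; Z[12]=3 extend→box=[12,15)
i=13: min(r-i=2, Z[1]=5)=2; Z[13]=2
i=14: min(r-i=1, Z[2]=4)=1; Z[14]=1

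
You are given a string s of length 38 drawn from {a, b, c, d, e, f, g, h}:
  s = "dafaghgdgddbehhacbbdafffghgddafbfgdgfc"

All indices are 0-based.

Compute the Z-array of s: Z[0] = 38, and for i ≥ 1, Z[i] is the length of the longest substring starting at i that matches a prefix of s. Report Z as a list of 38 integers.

[38, 0, 0, 0, 0, 0, 0, 1, 0, 1, 1, 0, 0, 0, 0, 0, 0, 0, 0, 3, 0, 0, 0, 0, 0, 0, 0, 1, 3, 0, 0, 0, 0, 0, 1, 0, 0, 0]

Z[0]=38
i=1: outside box; Z[1]=0
i=2: outside box; Z[2]=0
i=3: outside box; Z[3]=0
i=4: outside box; Z[4]=0
i=5: outside box; Z[5]=0
i=6: outside box; Z[6]=0
i=7: outside box; Z[7]=1 grow→box=[7,8)
i=8: outside box; Z[8]=0
i=9: outside box; Z[9]=1 grow→box=[9,10)
i=10: outside box; Z[10]=1 grow→box=[10,11)
i=11: outside box; Z[11]=0
i=12: outside box; Z[12]=0
i=13: outside box; Z[13]=0
i=14: outside box; Z[14]=0
i=15: outside box; Z[15]=0
i=16: outside box; Z[16]=0
i=17: outside box; Z[17]=0
i=18: outside box; Z[18]=0
i=19: outside box; Z[19]=3 grow→box=[19,22)
i=20: min(r-i=2, Z[1]=0)=0; Z[20]=0
i=21: min(r-i=1, Z[2]=0)=0; Z[21]=0
i=22: outside box; Z[22]=0
i=23: outside box; Z[23]=0
i=24: outside box; Z[24]=0
i=25: outside box; Z[25]=0
i=26: outside box; Z[26]=0
i=27: outside box; Z[27]=1 grow→box=[27,28)
i=28: outside box; Z[28]=3 grow→box=[28,31)
i=29: min(r-i=2, Z[1]=0)=0; Z[29]=0
i=30: min(r-i=1, Z[2]=0)=0; Z[30]=0
i=31: outside box; Z[31]=0
i=32: outside box; Z[32]=0
i=33: outside box; Z[33]=0
i=34: outside box; Z[34]=1 grow→box=[34,35)
i=35: outside box; Z[35]=0
i=36: outside box; Z[36]=0
i=37: outside box; Z[37]=0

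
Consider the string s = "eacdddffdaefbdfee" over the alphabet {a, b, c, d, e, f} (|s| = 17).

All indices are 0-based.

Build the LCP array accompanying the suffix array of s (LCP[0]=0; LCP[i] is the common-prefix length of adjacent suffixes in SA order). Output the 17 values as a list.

rank→(start, suffix):
  0 → (1, 'acdddffdaefbdfee')
  1 → (9, 'aefbdfee')
  2 → (12, 'bdfee')
  3 → (2, 'cdddffdaefbdfee')
  4 → (8, 'daefbdfee')
  5 → (3, 'dddffdaefbdfee')
  6 → (4, 'ddffdaefbdfee')
  7 → (13, 'dfee')
  8 → (5, 'dffdaefbdfee')
  9 → (16, 'e')
  10 → (0, 'eacdddffdaefbdfee')
  11 → (15, 'ee')
  12 → (10, 'efbdfee')
  13 → (11, 'fbdfee')
  14 → (7, 'fdaefbdfee')
  15 → (14, 'fee')
  16 → (6, 'ffdaefbdfee')

SA = [1, 9, 12, 2, 8, 3, 4, 13, 5, 16, 0, 15, 10, 11, 7, 14, 6]
[i] adj suffixes → lcp
  [1] 1/9 → 1 ('a')
  [2] 9/12 → 0 ('')
  [3] 12/2 → 0 ('')
  [4] 2/8 → 0 ('')
  [5] 8/3 → 1 ('d')
  [6] 3/4 → 2 ('dd')
  [7] 4/13 → 1 ('d')
  [8] 13/5 → 2 ('df')
  [9] 5/16 → 0 ('')
  [10] 16/0 → 1 ('e')
  [11] 0/15 → 1 ('e')
  [12] 15/10 → 1 ('e')
  [13] 10/11 → 0 ('')
  [14] 11/7 → 1 ('f')
  [15] 7/14 → 1 ('f')
  [16] 14/6 → 1 ('f')

[0, 1, 0, 0, 0, 1, 2, 1, 2, 0, 1, 1, 1, 0, 1, 1, 1]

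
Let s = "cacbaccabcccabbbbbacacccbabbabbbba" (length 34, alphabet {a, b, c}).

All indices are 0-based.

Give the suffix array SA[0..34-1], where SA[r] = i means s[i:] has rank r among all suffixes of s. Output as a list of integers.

[33, 25, 28, 12, 7, 18, 1, 4, 20, 32, 24, 27, 17, 3, 31, 26, 16, 30, 15, 29, 14, 13, 8, 11, 6, 0, 19, 23, 2, 10, 5, 22, 9, 21]

sorted suffixes:
  #0 SA[0]=33  'a'
  #1 SA[1]=25  'abbabbbba'
  #2 SA[2]=28  'abbbba'
  #3 SA[3]=12  'abbbbbacacccbabbabbbba'
  #4 SA[4]=7  'abcccabbbbbacacccbabbabbbba'
  #5 SA[5]=18  'acacccbabbabbbba'
  #6 SA[6]=1  'acbaccabcccabbbbbacacccbabbabbbba'
  #7 SA[7]=4  'accabcccabbbbbacacccbabbabbbba'
  #8 SA[8]=20  'acccbabbabbbba'
  #9 SA[9]=32  'ba'
  #10 SA[10]=24  'babbabbbba'
  #11 SA[11]=27  'babbbba'
  #12 SA[12]=17  'bacacccbabbabbbba'
  #13 SA[13]=3  'baccabcccabbbbbacacccbabbabbbba'
  #14 SA[14]=31  'bba'
  #15 SA[15]=26  'bbabbbba'
  #16 SA[16]=16  'bbacacccbabbabbbba'
  #17 SA[17]=30  'bbba'
  #18 SA[18]=15  'bbbacacccbabbabbbba'
  #19 SA[19]=29  'bbbba'
  #20 SA[20]=14  'bbbbacacccbabbabbbba'
  #21 SA[21]=13  'bbbbbacacccbabbabbbba'
  #22 SA[22]=8  'bcccabbbbbacacccbabbabbbba'
  #23 SA[23]=11  'cabbbbbacacccbabbabbbba'
  #24 SA[24]=6  'cabcccabbbbbacacccbabbabbbba'
  #25 SA[25]=0  'cacbaccabcccabbbbbacacccbabbabbbba'
  #26 SA[26]=19  'cacccbabbabbbba'
  #27 SA[27]=23  'cbabbabbbba'
  #28 SA[28]=2  'cbaccabcccabbbbbacacccbabbabbbba'
  #29 SA[29]=10  'ccabbbbbacacccbabbabbbba'
  #30 SA[30]=5  'ccabcccabbbbbacacccbabbabbbba'
  #31 SA[31]=22  'ccbabbabbbba'
  #32 SA[32]=9  'cccabbbbbacacccbabbabbbba'
  #33 SA[33]=21  'cccbabbabbbba'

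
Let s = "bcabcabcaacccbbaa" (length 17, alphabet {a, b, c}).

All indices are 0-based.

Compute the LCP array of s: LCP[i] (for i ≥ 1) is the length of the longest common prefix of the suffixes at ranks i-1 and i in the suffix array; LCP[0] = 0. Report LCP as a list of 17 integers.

sorted suffixes:
  #0 SA[0]=16  'a'
  #1 SA[1]=15  'aa'
  #2 SA[2]=8  'aacccbbaa'
  #3 SA[3]=5  'abcaacccbbaa'
  #4 SA[4]=2  'abcabcaacccbbaa'
  #5 SA[5]=9  'acccbbaa'
  #6 SA[6]=14  'baa'
  #7 SA[7]=13  'bbaa'
  #8 SA[8]=6  'bcaacccbbaa'
  #9 SA[9]=3  'bcabcaacccbbaa'
  #10 SA[10]=0  'bcabcabcaacccbbaa'
  #11 SA[11]=7  'caacccbbaa'
  #12 SA[12]=4  'cabcaacccbbaa'
  #13 SA[13]=1  'cabcabcaacccbbaa'
  #14 SA[14]=12  'cbbaa'
  #15 SA[15]=11  'ccbbaa'
  #16 SA[16]=10  'cccbbaa'

SA = [16, 15, 8, 5, 2, 9, 14, 13, 6, 3, 0, 7, 4, 1, 12, 11, 10]
[i] adj suffixes → lcp
  [1] 16/15 → 1 ('a')
  [2] 15/8 → 2 ('aa')
  [3] 8/5 → 1 ('a')
  [4] 5/2 → 4 ('abca')
  [5] 2/9 → 1 ('a')
  [6] 9/14 → 0 ('')
  [7] 14/13 → 1 ('b')
  [8] 13/6 → 1 ('b')
  [9] 6/3 → 3 ('bca')
  [10] 3/0 → 6 ('bcabca')
  [11] 0/7 → 0 ('')
  [12] 7/4 → 2 ('ca')
  [13] 4/1 → 5 ('cabca')
  [14] 1/12 → 1 ('c')
  [15] 12/11 → 1 ('c')
  [16] 11/10 → 2 ('cc')

[0, 1, 2, 1, 4, 1, 0, 1, 1, 3, 6, 0, 2, 5, 1, 1, 2]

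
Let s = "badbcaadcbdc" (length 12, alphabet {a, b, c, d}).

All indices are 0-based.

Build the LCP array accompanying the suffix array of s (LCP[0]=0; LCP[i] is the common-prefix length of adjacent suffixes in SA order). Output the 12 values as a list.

sorted suffixes:
  #0 SA[0]=5  'aadcbdc'
  #1 SA[1]=1  'adbcaadcbdc'
  #2 SA[2]=6  'adcbdc'
  #3 SA[3]=0  'badbcaadcbdc'
  #4 SA[4]=3  'bcaadcbdc'
  #5 SA[5]=9  'bdc'
  #6 SA[6]=11  'c'
  #7 SA[7]=4  'caadcbdc'
  #8 SA[8]=8  'cbdc'
  #9 SA[9]=2  'dbcaadcbdc'
  #10 SA[10]=10  'dc'
  #11 SA[11]=7  'dcbdc'

SA = [5, 1, 6, 0, 3, 9, 11, 4, 8, 2, 10, 7]
[i] adj suffixes → lcp
  [1] 5/1 → 1 ('a')
  [2] 1/6 → 2 ('ad')
  [3] 6/0 → 0 ('')
  [4] 0/3 → 1 ('b')
  [5] 3/9 → 1 ('b')
  [6] 9/11 → 0 ('')
  [7] 11/4 → 1 ('c')
  [8] 4/8 → 1 ('c')
  [9] 8/2 → 0 ('')
  [10] 2/10 → 1 ('d')
  [11] 10/7 → 2 ('dc')

[0, 1, 2, 0, 1, 1, 0, 1, 1, 0, 1, 2]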